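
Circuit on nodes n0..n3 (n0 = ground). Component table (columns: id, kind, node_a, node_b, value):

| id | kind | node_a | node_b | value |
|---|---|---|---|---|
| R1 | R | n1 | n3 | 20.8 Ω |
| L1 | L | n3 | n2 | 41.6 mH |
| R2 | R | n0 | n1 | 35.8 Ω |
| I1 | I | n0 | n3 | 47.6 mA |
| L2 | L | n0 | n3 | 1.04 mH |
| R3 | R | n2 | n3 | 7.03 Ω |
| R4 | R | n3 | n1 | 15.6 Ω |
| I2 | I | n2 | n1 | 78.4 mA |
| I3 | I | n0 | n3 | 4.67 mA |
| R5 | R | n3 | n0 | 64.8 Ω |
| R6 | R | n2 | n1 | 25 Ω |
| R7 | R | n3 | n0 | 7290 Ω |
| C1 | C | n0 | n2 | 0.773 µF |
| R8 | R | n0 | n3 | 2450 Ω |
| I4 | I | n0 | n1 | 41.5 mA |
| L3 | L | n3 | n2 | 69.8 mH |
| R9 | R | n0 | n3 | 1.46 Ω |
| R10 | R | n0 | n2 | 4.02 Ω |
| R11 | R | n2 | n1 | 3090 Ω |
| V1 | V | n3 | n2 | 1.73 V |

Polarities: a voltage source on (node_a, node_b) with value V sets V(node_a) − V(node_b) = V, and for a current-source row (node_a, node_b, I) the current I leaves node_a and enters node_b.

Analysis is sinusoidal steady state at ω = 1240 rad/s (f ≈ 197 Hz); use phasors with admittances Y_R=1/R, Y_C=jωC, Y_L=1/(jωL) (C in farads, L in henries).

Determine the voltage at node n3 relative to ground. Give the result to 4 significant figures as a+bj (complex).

0.3240+0.2595j V

Element admittances at ω=1240 rad/s:
  Y(R1) = 0.04808+0.000j S between n1,n3
  Y(L1) = 0.000-0.01939j S between n3,n2
  Y(R2) = 0.02793+0.000j S between n0,n1
  I1: injects 0.0476 A into n3 (from n0)
  Y(L2) = 0.000-0.7754j S between n0,n3
  Y(R3) = 0.1422+0.000j S between n2,n3
  Y(R4) = 0.06410+0.000j S between n3,n1
  I2: injects 0.0784 A into n1 (from n2)
  I3: injects 0.00467 A into n3 (from n0)
  Y(R5) = 0.01543+0.000j S between n3,n0
  Y(R6) = 0.04000+0.000j S between n2,n1
  Y(R7) = 0.0001372+0.000j S between n3,n0
  Y(C1) = 0.000+0.0009585j S between n0,n2
  Y(R8) = 0.0004082+0.000j S between n0,n3
  I4: injects 0.0415 A into n1 (from n0)
  Y(L3) = 0.000-0.01155j S between n3,n2
  Y(R9) = 0.6849+0.000j S between n0,n3
  Y(R10) = 0.2488+0.000j S between n0,n2
  Y(R11) = 0.0003236+0.000j S between n2,n1
  V1: constraint V(n3)−V(n2) = 1.73
Assemble and solve the 4×4 MNA system:
  V(n1)=0.5517+0.2194j  V(n2)=-1.406+0.2595j  V(n3)=0.3240+0.2595j
  i(V1)=-0.5966+0.1184j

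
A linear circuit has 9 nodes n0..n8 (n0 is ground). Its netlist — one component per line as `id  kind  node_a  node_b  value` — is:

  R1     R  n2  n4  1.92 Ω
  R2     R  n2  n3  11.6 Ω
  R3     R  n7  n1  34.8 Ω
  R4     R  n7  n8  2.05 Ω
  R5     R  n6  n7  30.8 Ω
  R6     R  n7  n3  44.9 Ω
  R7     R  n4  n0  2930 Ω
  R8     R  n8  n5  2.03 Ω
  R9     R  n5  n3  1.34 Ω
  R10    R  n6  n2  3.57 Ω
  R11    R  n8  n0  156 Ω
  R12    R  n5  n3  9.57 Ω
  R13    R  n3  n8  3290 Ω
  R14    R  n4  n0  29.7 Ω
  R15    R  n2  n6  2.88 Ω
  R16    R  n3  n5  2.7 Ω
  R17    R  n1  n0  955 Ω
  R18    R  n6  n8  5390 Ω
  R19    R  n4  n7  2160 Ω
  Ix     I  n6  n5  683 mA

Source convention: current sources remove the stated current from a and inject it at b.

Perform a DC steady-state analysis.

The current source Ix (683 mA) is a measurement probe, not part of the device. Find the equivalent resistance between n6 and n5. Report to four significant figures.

MNA unknowns: 8 node voltages V₁..V_8
R1: Y=0.5208 on G[2,4]
R2: Y=0.08621 on G[2,3]
R3: Y=0.02874 on G[7,1]
R4: Y=0.4878 on G[7,8]
R5: Y=0.03247 on G[6,7]
R6: Y=0.02227 on G[7,3]
R7: Y=0.0003413 on G[4,0]
R8: Y=0.4926 on G[8,5]
R9: Y=0.7463 on G[5,3]
R10: Y=0.2801 on G[6,2]
R11: Y=0.006410 on G[8,0]
R12: Y=0.1045 on G[5,3]
R13: Y=0.0003040 on G[3,8]
R14: Y=0.03367 on G[4,0]
R15: Y=0.3472 on G[2,6]
R16: Y=0.3704 on G[3,5]
R17: Y=0.001047 on G[1,0]
R18: Y=0.0001855 on G[6,8]
R19: Y=0.0004630 on G[4,7]
Ix: z[6]−=0.683, z[5]+=0.683
solve → V1=3.805, V2=-0.9961, V3=4.362, V4=-0.9310, V5=4.748, V6=-1.787, V7=3.943, V8=4.318

R_eq = 9.567 Ω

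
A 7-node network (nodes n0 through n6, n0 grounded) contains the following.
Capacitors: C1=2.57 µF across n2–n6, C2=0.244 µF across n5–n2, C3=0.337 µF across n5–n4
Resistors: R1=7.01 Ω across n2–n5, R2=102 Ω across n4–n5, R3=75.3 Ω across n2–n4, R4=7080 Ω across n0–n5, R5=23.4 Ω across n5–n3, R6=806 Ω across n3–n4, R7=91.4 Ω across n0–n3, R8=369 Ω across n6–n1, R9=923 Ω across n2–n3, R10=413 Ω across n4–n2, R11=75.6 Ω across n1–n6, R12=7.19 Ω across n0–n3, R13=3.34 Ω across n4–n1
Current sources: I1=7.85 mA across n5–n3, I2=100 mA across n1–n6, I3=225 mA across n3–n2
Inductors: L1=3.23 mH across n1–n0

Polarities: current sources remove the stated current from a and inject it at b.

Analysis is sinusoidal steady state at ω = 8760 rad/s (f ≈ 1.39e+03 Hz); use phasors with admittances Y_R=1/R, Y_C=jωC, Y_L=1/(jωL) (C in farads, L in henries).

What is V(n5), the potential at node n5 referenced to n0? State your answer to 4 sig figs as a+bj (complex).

3.311+0.8713j V

MNA unknowns: 6 node voltages V₁..V_6
C1: Y=0.000+0.02251j on G[2,6]
R1: Y=0.1427+0.000j on G[2,5]
I1: z[5]−=0.00785, z[3]+=0.00785
R2: Y=0.009804+0.000j on G[4,5]
R3: Y=0.01328+0.000j on G[2,4]
C2: Y=0.000+0.002137j on G[5,2]
R4: Y=0.0001412+0.000j on G[0,5]
R5: Y=0.04274+0.000j on G[5,3]
C3: Y=0.000+0.002952j on G[5,4]
R6: Y=0.001241+0.000j on G[3,4]
R7: Y=0.01094+0.000j on G[0,3]
R8: Y=0.002710+0.000j on G[6,1]
R9: Y=0.001083+0.000j on G[2,3]
R10: Y=0.002421+0.000j on G[4,2]
L1: Y=0.000-0.03534j on G[1,0]
R11: Y=0.01323+0.000j on G[1,6]
R12: Y=0.1391+0.000j on G[0,3]
I2: z[1]−=0.1, z[6]+=0.1
R13: Y=0.2994+0.000j on G[4,1]
I3: z[3]−=0.225, z[2]+=0.225
solve → V1=0.8782+1.493j, V2=4.633+1.056j, V3=-0.3548+0.2061j, V4=1.133+1.468j, V5=3.311+0.8713j, V6=5.680+0.01328j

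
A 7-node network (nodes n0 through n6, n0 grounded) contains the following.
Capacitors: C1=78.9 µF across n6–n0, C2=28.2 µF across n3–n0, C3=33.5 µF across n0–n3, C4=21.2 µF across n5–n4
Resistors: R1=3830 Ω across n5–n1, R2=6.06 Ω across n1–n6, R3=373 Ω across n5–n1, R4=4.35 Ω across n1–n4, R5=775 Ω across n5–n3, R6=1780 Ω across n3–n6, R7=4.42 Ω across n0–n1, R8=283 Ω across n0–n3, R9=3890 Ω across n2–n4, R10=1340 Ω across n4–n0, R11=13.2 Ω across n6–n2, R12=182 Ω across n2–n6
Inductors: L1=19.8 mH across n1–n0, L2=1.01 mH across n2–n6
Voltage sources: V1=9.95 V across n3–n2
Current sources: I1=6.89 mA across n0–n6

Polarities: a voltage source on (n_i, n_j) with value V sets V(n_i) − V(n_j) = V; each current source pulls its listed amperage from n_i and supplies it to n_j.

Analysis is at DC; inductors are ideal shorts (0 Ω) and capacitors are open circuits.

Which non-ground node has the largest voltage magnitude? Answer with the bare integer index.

MNA unknowns: 6 node voltages V₁..V_6 plus 3 source currents (L1, L2, V1)
C1: Y=0.000 on G[6,0]
R1: Y=0.0002611 on G[5,1]
R2: Y=0.1650 on G[1,6]
R3: Y=0.002681 on G[5,1]
L1: row V1−V0=0, i_L1 at 1,0
R4: Y=0.2299 on G[1,4]
R5: Y=0.001290 on G[5,3]
C2: Y=0.000 on G[3,0]
R6: Y=0.0005618 on G[3,6]
R7: Y=0.2262 on G[0,1]
R8: Y=0.003534 on G[0,3]
R9: Y=0.0002571 on G[2,4]
L2: row V2−V6=0, i_L2 at 2,6
C3: Y=0.000 on G[0,3]
R10: Y=0.0007463 on G[4,0]
R11: Y=0.07576 on G[6,2]
C4: Y=0.000 on G[5,4]
R12: Y=0.005495 on G[2,6]
V1: row V3−V2=9.95, i_V1 at 3,2
I1: z[0]−=0.00689, z[6]+=0.00689
solve → V1=0.000, V2=-0.2192, V3=9.731, V4=-0.0002440, V5=2.967, V6=-0.2192
aux → i_L1=-0.02749, i_L2=-0.04865, i_V1=-0.04870

3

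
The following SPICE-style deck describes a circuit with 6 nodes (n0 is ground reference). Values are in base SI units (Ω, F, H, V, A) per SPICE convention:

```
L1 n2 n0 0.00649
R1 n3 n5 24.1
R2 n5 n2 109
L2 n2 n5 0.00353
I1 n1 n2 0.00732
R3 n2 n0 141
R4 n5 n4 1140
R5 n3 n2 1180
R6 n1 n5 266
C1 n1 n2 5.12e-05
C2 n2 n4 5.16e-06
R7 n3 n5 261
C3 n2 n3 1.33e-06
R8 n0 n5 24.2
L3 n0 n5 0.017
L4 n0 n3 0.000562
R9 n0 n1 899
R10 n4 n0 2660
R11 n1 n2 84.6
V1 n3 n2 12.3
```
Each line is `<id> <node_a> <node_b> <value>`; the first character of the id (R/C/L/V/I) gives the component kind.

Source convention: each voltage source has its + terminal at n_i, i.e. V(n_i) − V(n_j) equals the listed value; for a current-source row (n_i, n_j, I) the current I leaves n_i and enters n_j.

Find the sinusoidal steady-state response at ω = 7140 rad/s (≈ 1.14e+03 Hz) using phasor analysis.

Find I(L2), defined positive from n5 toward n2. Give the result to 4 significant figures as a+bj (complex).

Element admittances at ω=7140 rad/s:
  Y(L1) = 0.000-0.02158j S between n2,n0
  Y(R1) = 0.04149+0.000j S between n3,n5
  Y(R2) = 0.009174+0.000j S between n5,n2
  Y(L2) = 0.000-0.03968j S between n2,n5
  I1: injects 0.00732 A into n2 (from n1)
  Y(R3) = 0.007092+0.000j S between n2,n0
  Y(R4) = 0.0008772+0.000j S between n5,n4
  Y(R5) = 0.0008475+0.000j S between n3,n2
  Y(R6) = 0.003759+0.000j S between n1,n5
  Y(C1) = 0.000+0.3656j S between n1,n2
  Y(C2) = 0.000+0.03684j S between n2,n4
  Y(R7) = 0.003831+0.000j S between n3,n5
  Y(C3) = 0.000+0.009496j S between n2,n3
  Y(R8) = 0.04132+0.000j S between n0,n5
  Y(L3) = 0.000-0.008239j S between n0,n5
  Y(L4) = 0.000-0.2492j S between n0,n3
  Y(R9) = 0.001112+0.000j S between n0,n1
  Y(R10) = 0.0003759+0.000j S between n4,n0
  Y(R11) = 0.01182+0.000j S between n1,n2
  V1: constraint V(n3)−V(n2) = 12.3
Assemble and solve the 6×6 MNA system:
  V(n1)=-10.67+0.4688j  V(n2)=-10.70+0.5673j  V(n3)=1.599+0.5673j  V(n4)=-10.63+0.2581j  V(n5)=-2.196+3.506j
  i(V1)=-0.3238+0.4150j

0.1166-0.3374j A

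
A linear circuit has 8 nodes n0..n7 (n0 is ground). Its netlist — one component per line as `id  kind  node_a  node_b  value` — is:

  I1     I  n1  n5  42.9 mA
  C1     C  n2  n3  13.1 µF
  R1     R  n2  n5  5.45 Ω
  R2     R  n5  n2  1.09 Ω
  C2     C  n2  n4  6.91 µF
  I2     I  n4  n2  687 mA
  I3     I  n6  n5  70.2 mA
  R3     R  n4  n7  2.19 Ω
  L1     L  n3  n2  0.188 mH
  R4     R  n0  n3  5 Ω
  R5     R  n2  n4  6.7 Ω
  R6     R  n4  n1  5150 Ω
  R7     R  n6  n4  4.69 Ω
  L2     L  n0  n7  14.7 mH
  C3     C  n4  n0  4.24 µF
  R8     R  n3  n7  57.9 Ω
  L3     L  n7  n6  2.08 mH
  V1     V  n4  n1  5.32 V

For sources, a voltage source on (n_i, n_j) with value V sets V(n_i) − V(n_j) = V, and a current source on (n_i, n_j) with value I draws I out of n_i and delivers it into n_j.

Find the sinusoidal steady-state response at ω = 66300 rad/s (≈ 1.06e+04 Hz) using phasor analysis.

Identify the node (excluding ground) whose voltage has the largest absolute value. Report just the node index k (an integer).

MNA unknowns: 7 node voltages V₁..V_7 plus 1 source current (V1)
I1: z[1]−=0.0429, z[5]+=0.0429
C1: Y=0.000+0.8685j on G[2,3]
R1: Y=0.1835+0.000j on G[2,5]
R2: Y=0.9174+0.000j on G[5,2]
C2: Y=0.000+0.4581j on G[2,4]
I2: z[4]−=0.687, z[2]+=0.687
I3: z[6]−=0.0702, z[5]+=0.0702
R3: Y=0.4566+0.000j on G[4,7]
L1: Y=0.000-0.08023j on G[3,2]
R4: Y=0.2000+0.000j on G[0,3]
R5: Y=0.1493+0.000j on G[2,4]
R6: Y=0.0001942+0.000j on G[4,1]
R7: Y=0.2132+0.000j on G[6,4]
L2: Y=0.000-0.001026j on G[0,7]
C3: Y=0.000+0.2811j on G[4,0]
R8: Y=0.01727+0.000j on G[3,7]
L3: Y=0.000-0.007251j on G[7,6]
V1: row V4−V1=5.32, i_V1 at 4,1
solve → V1=-5.098+0.6204j, V2=0.7705-0.5443j, V3=0.8689-0.3102j, V4=0.2216+0.6204j, V5=0.8732-0.5443j, V6=-0.1082+0.6084j, V7=0.2441+0.5924j
aux → i_V1=0.04187+0.000j

1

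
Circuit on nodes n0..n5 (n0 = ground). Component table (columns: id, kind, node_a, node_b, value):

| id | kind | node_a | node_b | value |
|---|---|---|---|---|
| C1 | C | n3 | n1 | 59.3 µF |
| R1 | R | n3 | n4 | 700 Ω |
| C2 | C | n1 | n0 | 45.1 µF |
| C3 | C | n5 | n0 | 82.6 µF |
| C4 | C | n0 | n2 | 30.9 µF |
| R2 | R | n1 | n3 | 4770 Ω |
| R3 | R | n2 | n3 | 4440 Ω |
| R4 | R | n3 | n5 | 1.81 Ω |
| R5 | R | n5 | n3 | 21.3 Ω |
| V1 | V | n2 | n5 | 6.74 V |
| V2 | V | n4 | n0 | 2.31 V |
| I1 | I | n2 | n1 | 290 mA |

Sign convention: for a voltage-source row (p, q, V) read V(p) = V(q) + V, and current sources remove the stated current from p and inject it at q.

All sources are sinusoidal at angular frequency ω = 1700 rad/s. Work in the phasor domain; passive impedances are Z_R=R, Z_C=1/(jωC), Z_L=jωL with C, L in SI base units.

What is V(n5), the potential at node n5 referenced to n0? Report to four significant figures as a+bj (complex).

Element admittances at ω=1700 rad/s:
  Y(C1) = 0.000+0.1008j S between n3,n1
  Y(R1) = 0.001429+0.000j S between n3,n4
  Y(C2) = 0.000+0.07667j S between n1,n0
  Y(C3) = 0.000+0.1404j S between n5,n0
  Y(C4) = 0.000+0.05253j S between n0,n2
  Y(R2) = 0.0002096+0.000j S between n1,n3
  Y(R3) = 0.0002252+0.000j S between n2,n3
  Y(R4) = 0.5525+0.000j S between n3,n5
  Y(R5) = 0.04695+0.000j S between n5,n3
  V1: constraint V(n2)−V(n5) = 6.74
  V2: constraint V(n4)−V(n0) = 2.31
  I1: injects 0.29 A into n1 (from n2)
Assemble and solve the 7×7 MNA system:
  V(n1)=-0.6986-1.304j  V(n2)=5.178+0.4919j  V(n3)=-1.234+0.5798j  V(n4)=2.310+0.000j  V(n5)=-1.562+0.4919j
  i(V1)=-0.2656-0.2720j  i(V2)=-0.005063+0.0008284j

-1.562+0.4919j V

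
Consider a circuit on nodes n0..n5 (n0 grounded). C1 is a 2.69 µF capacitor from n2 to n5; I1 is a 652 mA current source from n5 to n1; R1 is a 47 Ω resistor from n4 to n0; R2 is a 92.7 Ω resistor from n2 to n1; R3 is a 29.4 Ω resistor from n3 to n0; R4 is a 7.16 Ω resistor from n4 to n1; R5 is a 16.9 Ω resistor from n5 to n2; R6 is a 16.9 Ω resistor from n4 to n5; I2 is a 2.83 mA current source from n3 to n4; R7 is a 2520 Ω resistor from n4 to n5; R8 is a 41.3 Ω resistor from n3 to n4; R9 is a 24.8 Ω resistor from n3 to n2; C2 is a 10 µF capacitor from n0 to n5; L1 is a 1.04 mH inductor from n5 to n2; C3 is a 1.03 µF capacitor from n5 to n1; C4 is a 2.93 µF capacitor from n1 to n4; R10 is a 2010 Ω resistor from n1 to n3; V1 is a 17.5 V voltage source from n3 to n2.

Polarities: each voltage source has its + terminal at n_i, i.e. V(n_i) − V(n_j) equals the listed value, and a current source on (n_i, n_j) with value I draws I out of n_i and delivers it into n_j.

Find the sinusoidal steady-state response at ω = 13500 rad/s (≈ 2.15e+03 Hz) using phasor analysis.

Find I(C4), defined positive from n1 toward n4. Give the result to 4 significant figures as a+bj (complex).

Element admittances at ω=13500 rad/s:
  Y(C1) = 0.000+0.03632j S between n2,n5
  I1: injects 0.652 A into n1 (from n5)
  Y(R1) = 0.02128+0.000j S between n4,n0
  Y(R2) = 0.01079+0.000j S between n2,n1
  Y(R3) = 0.03401+0.000j S between n3,n0
  Y(R4) = 0.1397+0.000j S between n4,n1
  Y(R5) = 0.05917+0.000j S between n5,n2
  Y(R6) = 0.05917+0.000j S between n4,n5
  I2: injects 0.00283 A into n4 (from n3)
  Y(R7) = 0.0003968+0.000j S between n4,n5
  Y(R8) = 0.02421+0.000j S between n3,n4
  Y(R9) = 0.04032+0.000j S between n3,n2
  Y(C2) = 0.000+0.1350j S between n0,n5
  Y(L1) = 0.000-0.07123j S between n5,n2
  Y(C3) = 0.000+0.01391j S between n5,n1
  Y(C4) = 0.000+0.03955j S between n1,n4
  Y(R10) = 0.0004975+0.000j S between n1,n3
  V1: constraint V(n3)−V(n2) = 17.5
Assemble and solve the 6×6 MNA system:
  V(n1)=9.395-0.2643j  V(n2)=-5.215+0.8497j  V(n3)=12.29+0.8497j  V(n4)=6.749+1.373j  V(n5)=-0.4305+4.159j
  i(V1)=-1.262-0.01678j

0.06477+0.1047j A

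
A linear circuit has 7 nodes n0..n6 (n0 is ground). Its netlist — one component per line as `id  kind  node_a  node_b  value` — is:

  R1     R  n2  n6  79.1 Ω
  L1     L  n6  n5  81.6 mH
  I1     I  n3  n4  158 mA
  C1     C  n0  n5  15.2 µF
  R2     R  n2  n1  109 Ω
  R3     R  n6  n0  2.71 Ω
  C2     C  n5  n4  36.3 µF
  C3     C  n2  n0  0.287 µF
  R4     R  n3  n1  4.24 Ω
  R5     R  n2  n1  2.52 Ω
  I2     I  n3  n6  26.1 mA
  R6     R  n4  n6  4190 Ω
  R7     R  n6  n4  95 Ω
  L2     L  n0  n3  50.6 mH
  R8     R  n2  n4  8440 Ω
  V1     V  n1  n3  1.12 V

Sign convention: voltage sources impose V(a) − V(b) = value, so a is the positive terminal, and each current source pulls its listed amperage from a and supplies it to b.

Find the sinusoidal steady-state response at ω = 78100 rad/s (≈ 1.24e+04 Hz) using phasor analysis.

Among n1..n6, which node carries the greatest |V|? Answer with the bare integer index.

Apply KCL at each of the 6 non-ground nodes and solve the resulting linear system.
Node n1: branches {R2, R4, R5, V1} → V_1 = -3.991+6.296j
Node n2: branches {R1, R2, C3, R5, R8} → V_2 = -3.533+6.299j
Node n3: branches {I1, R4, I2, L2, V1} → V_3 = -5.111+6.296j
Node n4: branches {I1, C2, R6, R7, R8} → V_4 = 0.005884-0.1877j
Node n5: branches {L1, C1, C2} → V_5 = 0.004150-0.1323j
Node n6: branches {R1, L1, R3, I2, R6, R7} → V_6 = -0.04729+0.1978j
Source currents: i(V1)=-0.07846+0.001293j

3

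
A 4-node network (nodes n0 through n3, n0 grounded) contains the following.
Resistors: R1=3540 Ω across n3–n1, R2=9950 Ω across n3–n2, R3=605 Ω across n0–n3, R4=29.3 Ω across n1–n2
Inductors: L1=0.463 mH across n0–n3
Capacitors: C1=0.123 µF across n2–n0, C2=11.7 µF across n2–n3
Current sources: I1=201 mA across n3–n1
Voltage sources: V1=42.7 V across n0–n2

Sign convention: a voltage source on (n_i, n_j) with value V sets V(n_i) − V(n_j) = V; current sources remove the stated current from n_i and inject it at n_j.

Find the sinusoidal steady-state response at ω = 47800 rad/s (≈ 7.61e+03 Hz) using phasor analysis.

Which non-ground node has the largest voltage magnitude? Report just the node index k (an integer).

Apply KCL at each of the 3 non-ground nodes and solve the resulting linear system.
Node n1: branches {R1, I1, R4} → V_1 = -36.89+0.001934j
Node n2: branches {C1, R2, R4, C2, V1} → V_2 = -42.70+0.000j
Node n3: branches {R1, L1, I1, R2, R3, C2} → V_3 = -46.45+0.2356j
Source currents: i(V1)=-0.06614+1.848j

3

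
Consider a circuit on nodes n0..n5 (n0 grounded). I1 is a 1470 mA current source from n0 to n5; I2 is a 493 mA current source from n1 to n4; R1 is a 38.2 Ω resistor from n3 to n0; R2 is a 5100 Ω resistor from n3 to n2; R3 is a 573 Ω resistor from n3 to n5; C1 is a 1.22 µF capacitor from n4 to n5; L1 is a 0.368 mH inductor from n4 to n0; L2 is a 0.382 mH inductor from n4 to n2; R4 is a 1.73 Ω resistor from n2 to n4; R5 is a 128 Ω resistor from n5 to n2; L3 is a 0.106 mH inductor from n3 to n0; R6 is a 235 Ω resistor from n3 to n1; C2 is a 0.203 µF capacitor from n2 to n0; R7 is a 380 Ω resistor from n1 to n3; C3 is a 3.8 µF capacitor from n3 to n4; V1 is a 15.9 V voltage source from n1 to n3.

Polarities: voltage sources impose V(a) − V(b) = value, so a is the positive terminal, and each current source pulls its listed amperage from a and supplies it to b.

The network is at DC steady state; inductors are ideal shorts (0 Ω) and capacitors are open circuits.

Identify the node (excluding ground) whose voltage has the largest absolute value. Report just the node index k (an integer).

5

Element admittances at DC:
  I1: injects 1.47 A into n5 (from n0)
  I2: injects 0.493 A into n4 (from n1)
  Y(R1) = 0.02618 S between n3,n0
  Y(R2) = 0.0001961 S between n3,n2
  Y(R3) = 0.001745 S between n3,n5
  Y(C1) = 0.000 S between n4,n5
  L1: short n4↔n0 (DC inductor)
  L2: short n4↔n2 (DC inductor)
  Y(R4) = 0.5780 S between n2,n4
  Y(R5) = 0.007812 S between n5,n2
  L3: short n3↔n0 (DC inductor)
  Y(R6) = 0.004255 S between n3,n1
  Y(C2) = 0.000 S between n2,n0
  Y(R7) = 0.002632 S between n1,n3
  Y(C3) = 0.000 S between n3,n4
  V1: constraint V(n1)−V(n3) = 15.9
Assemble and solve the 9×9 MNA system:
  V(n1)=15.90  V(n2)=0.000  V(n3)=0.000  V(n4)=0.000  V(n5)=153.8
  i(L1)=1.695  i(L2)=-1.202  i(L3)=-0.2246  i(V1)=-0.6025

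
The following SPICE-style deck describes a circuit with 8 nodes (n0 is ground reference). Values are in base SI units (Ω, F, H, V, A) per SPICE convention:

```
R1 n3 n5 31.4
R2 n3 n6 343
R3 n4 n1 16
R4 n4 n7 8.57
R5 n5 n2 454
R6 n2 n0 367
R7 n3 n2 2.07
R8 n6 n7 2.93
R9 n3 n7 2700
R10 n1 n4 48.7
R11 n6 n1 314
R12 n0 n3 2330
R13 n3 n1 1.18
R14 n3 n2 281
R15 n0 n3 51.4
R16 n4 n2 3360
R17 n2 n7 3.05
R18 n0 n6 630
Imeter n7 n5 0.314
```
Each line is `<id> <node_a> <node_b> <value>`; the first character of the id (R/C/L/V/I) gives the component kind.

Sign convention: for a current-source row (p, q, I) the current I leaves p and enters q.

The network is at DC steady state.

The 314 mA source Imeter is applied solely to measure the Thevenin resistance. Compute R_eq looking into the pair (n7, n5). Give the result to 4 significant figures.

Element admittances at DC:
  Y(R1) = 0.03185 S between n3,n5
  Y(R2) = 0.002915 S between n3,n6
  Y(R3) = 0.06250 S between n4,n1
  Y(R4) = 0.1167 S between n4,n7
  Y(R5) = 0.002203 S between n5,n2
  Y(R6) = 0.002725 S between n2,n0
  Y(R7) = 0.4831 S between n3,n2
  Y(R8) = 0.3413 S between n6,n7
  Y(R9) = 0.0003704 S between n3,n7
  Y(R10) = 0.02053 S between n1,n4
  Y(R11) = 0.003185 S between n6,n1
  Y(R12) = 0.0004292 S between n0,n3
  Y(R13) = 0.8475 S between n3,n1
  Y(R14) = 0.003559 S between n3,n2
  Y(R15) = 0.01946 S between n0,n3
  Y(R16) = 0.0002976 S between n4,n2
  Y(R17) = 0.3279 S between n2,n7
  Y(R18) = 0.001587 S between n0,n6
  Imeter: injects 0.314 A into n5 (from n7)
Assemble and solve the 7×7 MNA system:
  V(n1)=0.06081  V(n2)=-0.3346  V(n3)=0.1311  V(n4)=-0.6130  V(n5)=9.323  V(n6)=-1.068  V(n7)=-1.093

R_eq = 33.17 Ω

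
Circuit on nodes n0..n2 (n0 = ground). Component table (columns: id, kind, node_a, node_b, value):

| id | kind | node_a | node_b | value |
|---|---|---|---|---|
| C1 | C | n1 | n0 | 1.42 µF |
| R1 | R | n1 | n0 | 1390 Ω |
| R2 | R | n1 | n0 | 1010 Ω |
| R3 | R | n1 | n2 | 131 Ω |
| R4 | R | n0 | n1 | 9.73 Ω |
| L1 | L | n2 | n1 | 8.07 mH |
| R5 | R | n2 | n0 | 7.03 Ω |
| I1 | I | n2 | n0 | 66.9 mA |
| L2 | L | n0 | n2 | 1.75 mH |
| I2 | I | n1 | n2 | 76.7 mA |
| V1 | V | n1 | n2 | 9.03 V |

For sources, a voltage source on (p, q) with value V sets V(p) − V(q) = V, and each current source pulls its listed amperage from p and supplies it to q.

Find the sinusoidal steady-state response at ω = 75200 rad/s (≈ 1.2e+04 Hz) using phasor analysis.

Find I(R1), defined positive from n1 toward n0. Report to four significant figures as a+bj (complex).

0.002987-0.001401j A

MNA unknowns: 2 node voltages V₁..V_2 plus 1 source current (V1)
C1: Y=0.000+0.1068j on G[1,0]
R1: Y=0.0007194+0.000j on G[1,0]
R2: Y=0.0009901+0.000j on G[1,0]
R3: Y=0.007634+0.000j on G[1,2]
R4: Y=0.1028+0.000j on G[0,1]
L1: Y=0.000-0.001648j on G[2,1]
R5: Y=0.1422+0.000j on G[2,0]
I1: z[2]−=0.0669, z[0]+=0.0669
L2: Y=0.000-0.007599j on G[0,2]
I2: z[1]−=0.0767, z[2]+=0.0767
V1: row V1−V2=9.03, i_V1 at 1,2
solve → V1=4.152-1.947j, V2=-4.878-1.947j
aux → i_V1=-0.7874-0.2250j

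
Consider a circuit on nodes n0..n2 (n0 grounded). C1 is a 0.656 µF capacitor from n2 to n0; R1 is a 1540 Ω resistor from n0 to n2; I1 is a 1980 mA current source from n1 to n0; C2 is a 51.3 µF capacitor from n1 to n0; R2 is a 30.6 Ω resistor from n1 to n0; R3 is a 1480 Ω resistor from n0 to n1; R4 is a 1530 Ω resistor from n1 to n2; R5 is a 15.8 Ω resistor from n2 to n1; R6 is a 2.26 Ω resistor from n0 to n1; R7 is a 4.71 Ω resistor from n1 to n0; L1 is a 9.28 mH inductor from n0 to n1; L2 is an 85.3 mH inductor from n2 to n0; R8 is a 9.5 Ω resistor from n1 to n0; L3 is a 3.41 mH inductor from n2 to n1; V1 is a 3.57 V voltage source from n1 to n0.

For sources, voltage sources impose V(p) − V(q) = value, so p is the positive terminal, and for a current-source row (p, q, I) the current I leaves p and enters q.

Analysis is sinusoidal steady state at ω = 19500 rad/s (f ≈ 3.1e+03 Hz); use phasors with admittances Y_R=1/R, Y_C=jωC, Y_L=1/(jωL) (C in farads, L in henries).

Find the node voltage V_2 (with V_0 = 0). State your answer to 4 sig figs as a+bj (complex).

Apply KCL at each of the 2 non-ground nodes and solve the resulting linear system.
Node n1: branches {I1, C2, R2, R3, R4, R5, R6, R7, L1, R8, L3, V1} → V_1 = 3.570+0.000j
Node n2: branches {C1, R1, R4, R5, L2, L3} → V_2 = 3.564-0.6740j
Source currents: i(V1)=-4.823-3.595j

3.564-0.6740j V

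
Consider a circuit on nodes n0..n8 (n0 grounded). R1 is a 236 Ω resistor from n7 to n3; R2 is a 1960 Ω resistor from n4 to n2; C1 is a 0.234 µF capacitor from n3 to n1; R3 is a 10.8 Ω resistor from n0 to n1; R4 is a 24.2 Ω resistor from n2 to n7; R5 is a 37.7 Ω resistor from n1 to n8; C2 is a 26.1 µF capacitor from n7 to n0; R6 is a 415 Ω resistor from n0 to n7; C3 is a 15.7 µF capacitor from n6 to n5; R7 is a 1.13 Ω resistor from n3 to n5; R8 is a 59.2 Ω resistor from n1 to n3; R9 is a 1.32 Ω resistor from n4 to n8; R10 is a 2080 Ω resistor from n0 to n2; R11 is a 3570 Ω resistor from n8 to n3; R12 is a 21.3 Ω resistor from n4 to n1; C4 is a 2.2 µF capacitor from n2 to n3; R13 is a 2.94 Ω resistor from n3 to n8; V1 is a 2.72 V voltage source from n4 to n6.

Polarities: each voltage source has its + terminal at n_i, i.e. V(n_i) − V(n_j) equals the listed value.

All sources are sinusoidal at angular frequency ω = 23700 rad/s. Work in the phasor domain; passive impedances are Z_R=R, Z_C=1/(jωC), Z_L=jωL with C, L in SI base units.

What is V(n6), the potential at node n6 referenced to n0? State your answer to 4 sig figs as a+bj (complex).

MNA unknowns: 8 node voltages V₁..V_8 plus 1 source current (V1)
R1: Y=0.004237+0.000j on G[7,3]
R2: Y=0.0005102+0.000j on G[4,2]
C1: Y=0.000+0.005546j on G[3,1]
R3: Y=0.09259+0.000j on G[0,1]
R4: Y=0.04132+0.000j on G[2,7]
R5: Y=0.02653+0.000j on G[1,8]
C2: Y=0.000+0.6186j on G[7,0]
R6: Y=0.002410+0.000j on G[0,7]
C3: Y=0.000+0.3721j on G[6,5]
R7: Y=0.8850+0.000j on G[3,5]
R8: Y=0.01689+0.000j on G[1,3]
R9: Y=0.7576+0.000j on G[4,8]
R10: Y=0.0004808+0.000j on G[0,2]
R11: Y=0.0002801+0.000j on G[8,3]
R12: Y=0.04695+0.000j on G[4,1]
C4: Y=0.000+0.05214j on G[2,3]
R13: Y=0.3401+0.000j on G[3,8]
V1: row V4−V6=2.72, i_V1 at 4,6
solve → V1=0.2028+0.2152j, V2=-0.4044-0.4317j, V3=-0.7857-0.1206j, V4=0.8438+0.7362j, V5=-1.256-0.3815j, V6=-1.876+0.7362j, V7=-0.03199+0.02992j, V8=0.3354+0.4645j
aux → i_V1=-0.4159-0.2309j

-1.876+0.7362j V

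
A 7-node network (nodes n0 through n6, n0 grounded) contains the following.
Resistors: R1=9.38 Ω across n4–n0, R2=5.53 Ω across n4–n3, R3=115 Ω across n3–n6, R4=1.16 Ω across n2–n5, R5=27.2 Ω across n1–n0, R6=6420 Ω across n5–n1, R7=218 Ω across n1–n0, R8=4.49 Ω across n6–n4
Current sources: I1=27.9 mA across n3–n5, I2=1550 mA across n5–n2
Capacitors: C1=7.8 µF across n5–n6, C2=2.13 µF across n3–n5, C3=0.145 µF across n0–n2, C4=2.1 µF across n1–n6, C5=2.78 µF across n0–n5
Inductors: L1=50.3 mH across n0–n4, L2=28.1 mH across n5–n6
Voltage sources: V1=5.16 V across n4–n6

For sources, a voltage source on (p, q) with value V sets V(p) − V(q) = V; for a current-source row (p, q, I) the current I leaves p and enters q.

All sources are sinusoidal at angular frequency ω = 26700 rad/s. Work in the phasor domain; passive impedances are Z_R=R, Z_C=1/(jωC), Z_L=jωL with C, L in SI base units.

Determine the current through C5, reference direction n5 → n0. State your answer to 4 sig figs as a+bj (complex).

Apply KCL at each of the 6 non-ground nodes and solve the resulting linear system.
Node n1: branches {R5, C4, R6, R7} → V_1 = -2.900-0.6131j
Node n2: branches {R4, I2, C3} → V_2 = -0.03194+0.9414j
Node n3: branches {R2, R3, I1, C2} → V_3 = 1.313+0.5843j
Node n4: branches {R1, R2, L1, R8, V1} → V_4 = 1.804+1.529j
Node n5: branches {R4, I1, I2, C1, C2, L2, R6, C5} → V_5 = -1.834+0.9412j
Node n6: branches {R3, C1, L2, C4, R8, V1} → V_6 = -3.356+1.529j
Source currents: i(V1)=-1.431-0.3324j

-0.06986-0.1361j A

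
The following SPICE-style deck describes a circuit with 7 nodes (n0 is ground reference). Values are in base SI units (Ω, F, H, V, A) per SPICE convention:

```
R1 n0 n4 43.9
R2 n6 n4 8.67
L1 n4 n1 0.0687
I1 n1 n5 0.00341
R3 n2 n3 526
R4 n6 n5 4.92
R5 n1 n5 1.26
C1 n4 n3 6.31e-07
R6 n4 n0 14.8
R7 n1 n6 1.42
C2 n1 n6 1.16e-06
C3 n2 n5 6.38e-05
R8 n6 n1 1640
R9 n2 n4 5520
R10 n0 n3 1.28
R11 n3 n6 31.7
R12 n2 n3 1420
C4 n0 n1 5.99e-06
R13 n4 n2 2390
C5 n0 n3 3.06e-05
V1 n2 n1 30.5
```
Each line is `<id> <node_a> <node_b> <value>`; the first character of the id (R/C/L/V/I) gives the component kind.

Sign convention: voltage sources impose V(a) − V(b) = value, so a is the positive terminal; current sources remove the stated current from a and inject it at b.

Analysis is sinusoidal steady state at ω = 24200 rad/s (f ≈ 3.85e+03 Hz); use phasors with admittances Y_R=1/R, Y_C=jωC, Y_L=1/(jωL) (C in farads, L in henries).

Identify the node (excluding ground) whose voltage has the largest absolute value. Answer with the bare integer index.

2

MNA unknowns: 6 node voltages V₁..V_6 plus 1 source current (V1)
R1: Y=0.02278+0.000j on G[0,4]
R2: Y=0.1153+0.000j on G[6,4]
L1: Y=0.000-0.0006015j on G[4,1]
I1: z[1]−=0.00341, z[5]+=0.00341
R3: Y=0.001901+0.000j on G[2,3]
R4: Y=0.2033+0.000j on G[6,5]
R5: Y=0.7937+0.000j on G[1,5]
C1: Y=0.000+0.01527j on G[4,3]
R6: Y=0.06757+0.000j on G[4,0]
R7: Y=0.7042+0.000j on G[1,6]
C2: Y=0.000+0.02807j on G[1,6]
C3: Y=0.000+1.544j on G[2,5]
R8: Y=0.0006098+0.000j on G[6,1]
R9: Y=0.0001812+0.000j on G[2,4]
R10: Y=0.7812+0.000j on G[0,3]
R11: Y=0.03155+0.000j on G[3,6]
R12: Y=0.0007042+0.000j on G[2,3]
C4: Y=0.000+0.1450j on G[0,1]
R13: Y=0.0004184+0.000j on G[4,2]
C5: Y=0.000+0.7405j on G[0,3]
V1: row V2−V1=30.5, i_V1 at 2,1
solve → V1=-2.496+1.706j, V2=28.00+1.706j, V3=0.1724+0.03756j, V4=1.554+2.267j, V5=19.55+15.30j, V6=2.341+4.208j
aux → i_V1=-21.08-13.05j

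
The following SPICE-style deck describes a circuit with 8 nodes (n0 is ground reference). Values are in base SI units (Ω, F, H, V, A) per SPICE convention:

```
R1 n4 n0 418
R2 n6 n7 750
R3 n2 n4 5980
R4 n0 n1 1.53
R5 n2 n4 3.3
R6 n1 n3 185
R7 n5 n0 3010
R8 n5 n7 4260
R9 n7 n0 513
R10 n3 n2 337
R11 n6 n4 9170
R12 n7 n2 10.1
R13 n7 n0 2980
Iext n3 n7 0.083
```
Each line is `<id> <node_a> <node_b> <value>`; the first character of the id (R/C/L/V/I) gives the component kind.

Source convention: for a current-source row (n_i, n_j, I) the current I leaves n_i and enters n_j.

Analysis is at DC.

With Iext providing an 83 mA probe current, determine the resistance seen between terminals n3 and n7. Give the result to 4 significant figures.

Apply KCL at each of the 7 non-ground nodes and solve the resulting linear system.
Node n1: branches {R4, R6} → V_1 = -0.05913
Node n2: branches {R3, R5, R10, R12} → V_2 = 7.738
Node n3: branches {R6, R10, Iext} → V_3 = -7.209
Node n4: branches {R1, R3, R5, R11} → V_4 = 7.678
Node n5: branches {R7, R8} → V_5 = 3.466
Node n6: branches {R2, R11} → V_6 = 8.319
Node n7: branches {R2, R8, R9, R12, R13, Iext} → V_7 = 8.371

R_eq = 187.7 Ω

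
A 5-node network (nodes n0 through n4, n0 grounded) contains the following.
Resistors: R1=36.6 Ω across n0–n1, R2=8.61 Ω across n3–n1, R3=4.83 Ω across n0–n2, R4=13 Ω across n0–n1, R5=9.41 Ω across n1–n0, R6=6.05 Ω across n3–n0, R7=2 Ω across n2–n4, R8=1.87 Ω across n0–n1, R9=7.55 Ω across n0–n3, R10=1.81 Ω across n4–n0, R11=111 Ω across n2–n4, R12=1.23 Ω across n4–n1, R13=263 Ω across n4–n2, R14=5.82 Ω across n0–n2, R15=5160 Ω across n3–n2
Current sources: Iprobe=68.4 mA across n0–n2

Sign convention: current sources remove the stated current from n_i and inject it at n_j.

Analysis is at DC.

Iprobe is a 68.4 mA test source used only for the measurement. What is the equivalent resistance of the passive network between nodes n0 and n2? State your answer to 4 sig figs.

R_eq = 1.401 Ω

MNA unknowns: 4 node voltages V₁..V_4
R1: Y=0.02732 on G[0,1]
R2: Y=0.1161 on G[3,1]
R3: Y=0.2070 on G[0,2]
R4: Y=0.07692 on G[0,1]
R5: Y=0.1063 on G[1,0]
R6: Y=0.1653 on G[3,0]
R7: Y=0.5000 on G[2,4]
R8: Y=0.5348 on G[0,1]
R9: Y=0.1325 on G[0,3]
R10: Y=0.5525 on G[4,0]
R11: Y=0.009009 on G[2,4]
R12: Y=0.8130 on G[4,1]
R13: Y=0.003802 on G[4,2]
R14: Y=0.1718 on G[0,2]
R15: Y=0.0001938 on G[3,2]
Iprobe: z[0]−=0.0684, z[2]+=0.0684
solve → V1=0.01650, V2=0.09585, V3=0.004672, V4=0.03331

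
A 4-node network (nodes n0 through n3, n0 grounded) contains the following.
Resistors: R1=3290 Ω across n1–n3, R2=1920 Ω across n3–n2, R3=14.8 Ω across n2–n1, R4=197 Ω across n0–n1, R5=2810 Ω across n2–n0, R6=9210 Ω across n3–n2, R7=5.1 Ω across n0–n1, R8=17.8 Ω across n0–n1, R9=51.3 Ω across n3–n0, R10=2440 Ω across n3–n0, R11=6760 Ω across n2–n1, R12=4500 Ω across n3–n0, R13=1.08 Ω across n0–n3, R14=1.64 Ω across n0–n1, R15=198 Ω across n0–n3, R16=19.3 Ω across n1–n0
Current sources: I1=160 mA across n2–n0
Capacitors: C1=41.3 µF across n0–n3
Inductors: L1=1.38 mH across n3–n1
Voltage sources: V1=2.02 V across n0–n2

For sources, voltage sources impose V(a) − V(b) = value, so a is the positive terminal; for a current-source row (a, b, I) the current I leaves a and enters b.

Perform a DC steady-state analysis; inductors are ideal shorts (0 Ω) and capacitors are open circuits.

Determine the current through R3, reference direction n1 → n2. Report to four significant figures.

MNA unknowns: 3 node voltages V₁..V_3 plus 2 source currents (L1, V1)
R1: Y=0.0003040 on G[1,3]
R2: Y=0.0005208 on G[3,2]
R3: Y=0.06757 on G[2,1]
I1: z[2]−=0.16, z[0]+=0.16
R4: Y=0.005076 on G[0,1]
R5: Y=0.0003559 on G[2,0]
C1: Y=0.000 on G[0,3]
R6: Y=0.0001086 on G[3,2]
R7: Y=0.1961 on G[0,1]
R8: Y=0.05618 on G[0,1]
R9: Y=0.01949 on G[3,0]
R10: Y=0.0004098 on G[3,0]
R11: Y=0.0001479 on G[2,1]
L1: row V3−V1=0, i_L1 at 3,1
R12: Y=0.0002222 on G[3,0]
R13: Y=0.9259 on G[0,3]
R14: Y=0.6098 on G[0,1]
R15: Y=0.005051 on G[0,3]
R16: Y=0.05181 on G[1,0]
V1: row V0−V2=2.02, i_V1 at 0,2
solve → V1=-0.07122, V2=-2.020, V3=-0.07122
aux → i_L1=0.06651, i_V1=0.02609

0.1317 A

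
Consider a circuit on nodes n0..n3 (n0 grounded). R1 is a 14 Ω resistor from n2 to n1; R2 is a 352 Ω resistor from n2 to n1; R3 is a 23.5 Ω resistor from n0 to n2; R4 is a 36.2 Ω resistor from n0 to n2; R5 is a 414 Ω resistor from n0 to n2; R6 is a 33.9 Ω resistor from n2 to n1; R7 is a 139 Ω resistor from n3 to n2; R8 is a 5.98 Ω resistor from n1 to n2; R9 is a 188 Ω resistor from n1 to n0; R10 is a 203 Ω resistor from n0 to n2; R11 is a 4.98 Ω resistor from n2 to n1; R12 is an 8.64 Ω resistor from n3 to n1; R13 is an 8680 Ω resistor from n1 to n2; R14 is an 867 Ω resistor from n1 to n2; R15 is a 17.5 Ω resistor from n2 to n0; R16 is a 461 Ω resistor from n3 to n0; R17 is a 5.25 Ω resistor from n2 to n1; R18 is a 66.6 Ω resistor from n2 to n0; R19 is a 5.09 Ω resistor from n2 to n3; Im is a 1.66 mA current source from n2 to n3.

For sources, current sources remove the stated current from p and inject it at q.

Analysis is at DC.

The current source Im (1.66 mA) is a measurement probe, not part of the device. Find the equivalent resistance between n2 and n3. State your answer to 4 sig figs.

MNA unknowns: 3 node voltages V₁..V_3
R1: Y=0.07143 on G[2,1]
R2: Y=0.002841 on G[2,1]
R3: Y=0.04255 on G[0,2]
R4: Y=0.02762 on G[0,2]
R5: Y=0.002415 on G[0,2]
R6: Y=0.02950 on G[2,1]
R7: Y=0.007194 on G[3,2]
R8: Y=0.1672 on G[1,2]
R9: Y=0.005319 on G[1,0]
R10: Y=0.004926 on G[0,2]
R11: Y=0.2008 on G[2,1]
R12: Y=0.1157 on G[3,1]
R13: Y=0.0001152 on G[1,2]
R14: Y=0.001153 on G[1,2]
R15: Y=0.05714 on G[2,0]
R16: Y=0.002169 on G[3,0]
R17: Y=0.1905 on G[2,1]
R18: Y=0.01502 on G[2,0]
R19: Y=0.1965 on G[2,3]
Im: z[2]−=0.00166, z[3]+=0.00166
solve → V1=0.0007025, V2=-0.0001025, V3=0.005350

R_eq = 3.285 Ω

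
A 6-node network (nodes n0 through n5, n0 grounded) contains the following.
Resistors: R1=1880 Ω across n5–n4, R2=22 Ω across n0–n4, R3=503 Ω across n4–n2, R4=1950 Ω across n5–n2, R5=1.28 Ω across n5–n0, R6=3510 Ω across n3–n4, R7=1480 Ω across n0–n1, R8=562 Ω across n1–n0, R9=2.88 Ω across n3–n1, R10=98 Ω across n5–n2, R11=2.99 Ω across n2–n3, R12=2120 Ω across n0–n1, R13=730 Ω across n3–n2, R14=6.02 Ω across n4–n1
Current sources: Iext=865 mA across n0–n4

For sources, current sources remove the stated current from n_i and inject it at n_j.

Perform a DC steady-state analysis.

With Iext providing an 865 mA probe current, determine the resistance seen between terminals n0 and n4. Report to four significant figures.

R_eq = 17.25 Ω

Element admittances at DC:
  Y(R1) = 0.0005319 S between n5,n4
  Y(R2) = 0.04545 S between n0,n4
  Y(R3) = 0.001988 S between n4,n2
  Y(R4) = 0.0005128 S between n5,n2
  Y(R5) = 0.7812 S between n5,n0
  Y(R6) = 0.0002849 S between n3,n4
  Y(R7) = 0.0006757 S between n0,n1
  Y(R8) = 0.001779 S between n1,n0
  Y(R9) = 0.3472 S between n3,n1
  Y(R10) = 0.01020 S between n5,n2
  Y(R11) = 0.3344 S between n2,n3
  Y(R12) = 0.0004717 S between n0,n1
  Y(R13) = 0.001370 S between n3,n2
  Y(R14) = 0.1661 S between n4,n1
  Iext: injects 0.865 A into n4 (from n0)
Assemble and solve the 5×5 MNA system:
  V(n1)=13.87  V(n2)=13.08  V(n3)=13.49  V(n4)=14.92  V(n5)=0.1870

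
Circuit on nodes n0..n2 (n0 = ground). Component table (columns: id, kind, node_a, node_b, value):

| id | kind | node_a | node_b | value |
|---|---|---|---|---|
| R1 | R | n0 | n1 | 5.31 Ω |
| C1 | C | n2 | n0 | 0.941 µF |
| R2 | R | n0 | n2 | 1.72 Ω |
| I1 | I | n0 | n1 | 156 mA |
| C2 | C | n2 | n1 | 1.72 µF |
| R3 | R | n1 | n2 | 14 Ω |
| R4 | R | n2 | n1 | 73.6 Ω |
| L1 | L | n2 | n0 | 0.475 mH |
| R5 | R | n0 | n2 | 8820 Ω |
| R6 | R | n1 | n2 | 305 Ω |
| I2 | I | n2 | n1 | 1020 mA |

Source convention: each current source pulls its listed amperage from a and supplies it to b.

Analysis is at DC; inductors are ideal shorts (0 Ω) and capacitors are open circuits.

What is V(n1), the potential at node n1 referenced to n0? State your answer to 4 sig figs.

Apply KCL at each of the 2 non-ground nodes and solve the resulting linear system.
Node n1: branches {R1, I1, C2, R3, R4, R6, I2} → V_1 = 4.251
Node n2: branches {C1, R2, C2, R3, R4, L1, R5, R6, I2} → V_2 = 0.000
Source currents: i(L1)=-0.6446

4.251 V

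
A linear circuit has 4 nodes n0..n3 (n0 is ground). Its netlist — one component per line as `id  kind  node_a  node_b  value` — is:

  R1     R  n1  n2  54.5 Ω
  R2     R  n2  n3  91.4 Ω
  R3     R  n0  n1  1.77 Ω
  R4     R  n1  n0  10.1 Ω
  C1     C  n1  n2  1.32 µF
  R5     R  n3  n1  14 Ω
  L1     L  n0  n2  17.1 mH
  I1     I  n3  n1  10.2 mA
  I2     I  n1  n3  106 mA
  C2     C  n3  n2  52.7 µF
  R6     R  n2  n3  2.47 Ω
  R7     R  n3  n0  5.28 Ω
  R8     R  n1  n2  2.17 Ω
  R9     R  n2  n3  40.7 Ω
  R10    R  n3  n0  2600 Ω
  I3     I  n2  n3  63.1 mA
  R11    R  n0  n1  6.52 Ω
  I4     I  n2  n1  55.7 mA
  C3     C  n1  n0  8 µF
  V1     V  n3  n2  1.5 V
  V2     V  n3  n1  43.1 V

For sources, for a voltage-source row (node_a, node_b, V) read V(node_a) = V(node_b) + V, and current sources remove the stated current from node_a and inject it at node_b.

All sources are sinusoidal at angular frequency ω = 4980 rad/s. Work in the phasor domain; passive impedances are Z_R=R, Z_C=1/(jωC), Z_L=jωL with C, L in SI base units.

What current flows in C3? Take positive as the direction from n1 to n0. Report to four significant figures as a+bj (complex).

Apply KCL at each of the 3 non-ground nodes and solve the resulting linear system.
Node n1: branches {R1, R3, R4, C1, R5, I1, I2, R8, R11, I4, C3, V2} → V_1 = -8.102+0.7111j
Node n2: branches {R1, R2, C1, L1, C2, R6, R8, R9, I3, I4, V1} → V_2 = 33.50+0.7111j
Node n3: branches {R2, R5, I1, I2, C2, R6, R7, R9, R10, I3, V1, V2} → V_3 = 35.00+0.7111j
Source currents: i(V1)=19.40-0.5136j, i(V2)=-29.62-0.01504j

-0.02833-0.3228j A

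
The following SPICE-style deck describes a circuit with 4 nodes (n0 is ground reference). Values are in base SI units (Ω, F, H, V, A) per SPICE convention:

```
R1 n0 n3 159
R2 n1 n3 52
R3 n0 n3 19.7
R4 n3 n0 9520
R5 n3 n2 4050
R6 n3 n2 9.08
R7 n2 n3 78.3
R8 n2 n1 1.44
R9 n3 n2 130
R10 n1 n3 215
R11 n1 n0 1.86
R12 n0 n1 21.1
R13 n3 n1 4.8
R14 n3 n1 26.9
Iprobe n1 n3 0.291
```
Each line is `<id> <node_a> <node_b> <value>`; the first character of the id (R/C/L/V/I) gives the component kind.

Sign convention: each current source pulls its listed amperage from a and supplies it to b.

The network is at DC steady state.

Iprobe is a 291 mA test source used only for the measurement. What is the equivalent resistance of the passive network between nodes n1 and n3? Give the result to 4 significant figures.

Apply KCL at each of the 3 non-ground nodes and solve the resulting linear system.
Node n1: branches {R2, R8, R10, R11, R12, R13, R14, Iprobe} → V_1 = -0.06001
Node n2: branches {R5, R6, R7, R8, R9} → V_2 = 0.04689
Node n3: branches {R1, R2, R3, R4, R5, R6, R7, R9, R10, R13, R14, Iprobe} → V_3 = 0.6143

R_eq = 2.317 Ω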